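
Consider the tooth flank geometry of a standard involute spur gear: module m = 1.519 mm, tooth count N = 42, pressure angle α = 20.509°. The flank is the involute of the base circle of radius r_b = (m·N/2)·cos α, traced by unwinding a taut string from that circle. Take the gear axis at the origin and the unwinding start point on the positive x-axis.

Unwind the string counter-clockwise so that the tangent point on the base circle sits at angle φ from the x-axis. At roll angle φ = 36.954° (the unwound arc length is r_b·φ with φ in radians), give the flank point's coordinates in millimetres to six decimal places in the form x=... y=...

x=35.459899 y=2.562475

pitch radius r_p = m·N/2 = 1.519·42/2 = 31.899000
base radius r_b = r_p·cos α = 31.899000·cos 20.509° = 29.877151
roll angle φ = 36.954° = 0.64496897 rad
x = r_b·(cos φ + φ·sin φ) = 29.877151·(0.79911842 + 0.64496897·0.60117364) = 35.459899
y = r_b·(sin φ − φ·cos φ) = 29.877151·(0.60117364 − 0.64496897·0.79911842) = 2.562475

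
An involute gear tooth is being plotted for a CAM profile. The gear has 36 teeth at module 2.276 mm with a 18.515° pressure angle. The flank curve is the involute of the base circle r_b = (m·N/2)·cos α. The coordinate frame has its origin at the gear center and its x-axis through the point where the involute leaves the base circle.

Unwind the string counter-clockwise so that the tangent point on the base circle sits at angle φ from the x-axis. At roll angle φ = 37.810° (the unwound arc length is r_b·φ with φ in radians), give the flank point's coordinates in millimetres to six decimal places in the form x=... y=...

pitch radius r_p = m·N/2 = 2.276·36/2 = 40.968000
base radius r_b = r_p·cos α = 40.968000·cos 18.515° = 38.847519
roll angle φ = 37.810° = 0.65990899 rad
x = r_b·(cos φ + φ·sin φ) = 38.847519·(0.79004803 + 0.65990899·0.61304495) = 46.407320
y = r_b·(sin φ − φ·cos φ) = 38.847519·(0.61304495 − 0.65990899·0.79004803) = 3.561741

x=46.407320 y=3.561741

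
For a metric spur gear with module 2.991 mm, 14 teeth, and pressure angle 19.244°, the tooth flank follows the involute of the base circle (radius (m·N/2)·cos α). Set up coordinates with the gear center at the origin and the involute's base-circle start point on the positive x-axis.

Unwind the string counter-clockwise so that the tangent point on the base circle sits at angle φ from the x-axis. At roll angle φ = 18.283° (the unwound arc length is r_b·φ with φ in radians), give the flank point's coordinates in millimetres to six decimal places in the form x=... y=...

x=20.748023 y=0.211918

pitch radius r_p = m·N/2 = 2.991·14/2 = 20.937000
base radius r_b = r_p·cos α = 20.937000·cos 19.244° = 19.767115
roll angle φ = 18.283° = 0.31909855 rad
x = r_b·(cos φ + φ·sin φ) = 19.767115·(0.94951860 + 0.31909855·0.31371074) = 20.748023
y = r_b·(sin φ − φ·cos φ) = 19.767115·(0.31371074 − 0.31909855·0.94951860) = 0.211918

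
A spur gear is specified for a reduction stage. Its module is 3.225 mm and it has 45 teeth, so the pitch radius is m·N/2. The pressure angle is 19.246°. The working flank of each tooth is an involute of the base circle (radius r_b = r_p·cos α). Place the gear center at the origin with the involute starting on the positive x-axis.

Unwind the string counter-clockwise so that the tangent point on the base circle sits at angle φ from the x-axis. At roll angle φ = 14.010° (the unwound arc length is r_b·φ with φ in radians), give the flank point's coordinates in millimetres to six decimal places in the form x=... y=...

pitch radius r_p = m·N/2 = 3.225·45/2 = 72.562500
base radius r_b = r_p·cos α = 72.562500·cos 19.246° = 68.507130
roll angle φ = 14.010° = 0.24452063 rad
x = r_b·(cos φ + φ·sin φ) = 68.507130·(0.97025349 + 0.24452063·0.24209124) = 70.524650
y = r_b·(sin φ − φ·cos φ) = 68.507130·(0.24209124 − 0.24452063·0.97025349) = 0.331866

x=70.524650 y=0.331866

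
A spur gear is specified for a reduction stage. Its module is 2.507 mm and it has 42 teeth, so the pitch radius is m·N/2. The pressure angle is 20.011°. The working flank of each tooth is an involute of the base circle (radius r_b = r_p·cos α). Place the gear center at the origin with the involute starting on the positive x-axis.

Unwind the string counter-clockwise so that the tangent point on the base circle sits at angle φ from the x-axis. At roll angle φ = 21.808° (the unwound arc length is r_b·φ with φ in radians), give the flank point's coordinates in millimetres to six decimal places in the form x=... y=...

pitch radius r_p = m·N/2 = 2.507·42/2 = 52.647000
base radius r_b = r_p·cos α = 52.647000·cos 20.011° = 49.468540
roll angle φ = 21.808° = 0.38062140 rad
x = r_b·(cos φ + φ·sin φ) = 49.468540·(0.92843397 + 0.38062140·0.37149747) = 52.923118
y = r_b·(sin φ − φ·cos φ) = 49.468540·(0.37149747 − 0.38062140·0.92843397) = 0.896154

x=52.923118 y=0.896154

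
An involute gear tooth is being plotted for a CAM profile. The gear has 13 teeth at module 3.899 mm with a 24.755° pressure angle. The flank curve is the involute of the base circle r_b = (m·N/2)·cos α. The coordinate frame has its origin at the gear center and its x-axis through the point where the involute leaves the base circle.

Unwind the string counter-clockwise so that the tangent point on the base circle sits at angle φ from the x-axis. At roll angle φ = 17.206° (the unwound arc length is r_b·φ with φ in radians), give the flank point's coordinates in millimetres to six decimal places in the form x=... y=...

pitch radius r_p = m·N/2 = 3.899·13/2 = 25.343500
base radius r_b = r_p·cos α = 25.343500·cos 24.755° = 23.014601
roll angle φ = 17.206° = 0.30030135 rad
x = r_b·(cos φ + φ·sin φ) = 23.014601·(0.95524739 + 0.30030135·0.29580808) = 24.029060
y = r_b·(sin φ − φ·cos φ) = 23.014601·(0.29580808 − 0.30030135·0.95524739) = 0.205889

x=24.029060 y=0.205889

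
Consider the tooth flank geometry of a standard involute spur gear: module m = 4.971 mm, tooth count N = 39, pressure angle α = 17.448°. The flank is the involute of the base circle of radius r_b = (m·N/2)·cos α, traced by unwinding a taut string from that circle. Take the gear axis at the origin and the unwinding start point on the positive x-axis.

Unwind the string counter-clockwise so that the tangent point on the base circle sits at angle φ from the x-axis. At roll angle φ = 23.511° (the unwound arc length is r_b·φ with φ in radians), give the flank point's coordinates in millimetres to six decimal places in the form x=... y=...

pitch radius r_p = m·N/2 = 4.971·39/2 = 96.934500
base radius r_b = r_p·cos α = 96.934500·cos 17.448° = 92.474492
roll angle φ = 23.511° = 0.41034436 rad
x = r_b·(cos φ + φ·sin φ) = 92.474492·(0.91698350 + 0.41034436·0.39892512) = 99.935351
y = r_b·(sin φ − φ·cos φ) = 92.474492·(0.39892512 − 0.41034436·0.91698350) = 2.094188

x=99.935351 y=2.094188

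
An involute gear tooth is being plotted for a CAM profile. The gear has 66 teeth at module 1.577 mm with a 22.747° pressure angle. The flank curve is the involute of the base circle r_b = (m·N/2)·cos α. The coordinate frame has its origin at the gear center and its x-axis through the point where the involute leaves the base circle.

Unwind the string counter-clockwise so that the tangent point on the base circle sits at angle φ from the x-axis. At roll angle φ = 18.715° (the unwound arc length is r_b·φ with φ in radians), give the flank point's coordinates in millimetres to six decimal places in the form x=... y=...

x=50.485694 y=0.551595

pitch radius r_p = m·N/2 = 1.577·66/2 = 52.041000
base radius r_b = r_p·cos α = 52.041000·cos 22.747° = 47.993314
roll angle φ = 18.715° = 0.32663837 rad
x = r_b·(cos φ + φ·sin φ) = 47.993314·(0.94712631 + 0.32663837·0.32086096) = 50.485694
y = r_b·(sin φ − φ·cos φ) = 47.993314·(0.32086096 − 0.32663837·0.94712631) = 0.551595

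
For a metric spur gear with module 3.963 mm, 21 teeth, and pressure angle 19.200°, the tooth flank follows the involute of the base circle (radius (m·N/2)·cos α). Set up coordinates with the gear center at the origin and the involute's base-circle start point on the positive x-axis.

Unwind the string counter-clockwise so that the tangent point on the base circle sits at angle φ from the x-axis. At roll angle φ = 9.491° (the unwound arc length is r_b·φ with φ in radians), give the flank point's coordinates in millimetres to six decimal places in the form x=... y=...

x=39.832371 y=0.059376

pitch radius r_p = m·N/2 = 3.963·21/2 = 41.611500
base radius r_b = r_p·cos α = 41.611500·cos 19.200° = 39.296917
roll angle φ = 9.491° = 0.16564920 rad
x = r_b·(cos φ + φ·sin φ) = 39.296917·(0.98631151 + 0.16564920·0.16489268) = 39.832371
y = r_b·(sin φ − φ·cos φ) = 39.296917·(0.16489268 − 0.16564920·0.98631151) = 0.059376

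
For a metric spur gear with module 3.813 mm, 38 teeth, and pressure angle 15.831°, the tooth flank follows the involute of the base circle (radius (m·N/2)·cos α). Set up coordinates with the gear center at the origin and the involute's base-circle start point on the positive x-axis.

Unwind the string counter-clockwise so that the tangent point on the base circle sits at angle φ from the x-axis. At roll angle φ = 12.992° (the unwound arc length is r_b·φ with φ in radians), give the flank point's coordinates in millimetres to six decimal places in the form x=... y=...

x=71.468017 y=0.269483

pitch radius r_p = m·N/2 = 3.813·38/2 = 72.447000
base radius r_b = r_p·cos α = 72.447000·cos 15.831° = 69.699124
roll angle φ = 12.992° = 0.22675318 rad
x = r_b·(cos φ + φ·sin φ) = 69.699124·(0.97440146 + 0.22675318·0.22481500) = 71.468017
y = r_b·(sin φ − φ·cos φ) = 69.699124·(0.22481500 − 0.22675318·0.97440146) = 0.269483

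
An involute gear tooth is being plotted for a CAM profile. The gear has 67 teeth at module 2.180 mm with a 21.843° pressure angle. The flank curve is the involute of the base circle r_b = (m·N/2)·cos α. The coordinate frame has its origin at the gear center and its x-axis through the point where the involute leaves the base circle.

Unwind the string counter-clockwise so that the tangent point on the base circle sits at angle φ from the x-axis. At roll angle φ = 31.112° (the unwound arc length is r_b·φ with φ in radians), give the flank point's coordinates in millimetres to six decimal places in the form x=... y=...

x=77.055957 y=3.512213

pitch radius r_p = m·N/2 = 2.180·67/2 = 73.030000
base radius r_b = r_p·cos α = 73.030000·cos 21.843° = 67.786947
roll angle φ = 31.112° = 0.54300684 rad
x = r_b·(cos φ + φ·sin φ) = 67.786947·(0.85615888 + 0.54300684·0.51671265) = 77.055957
y = r_b·(sin φ − φ·cos φ) = 67.786947·(0.51671265 − 0.54300684·0.85615888) = 3.512213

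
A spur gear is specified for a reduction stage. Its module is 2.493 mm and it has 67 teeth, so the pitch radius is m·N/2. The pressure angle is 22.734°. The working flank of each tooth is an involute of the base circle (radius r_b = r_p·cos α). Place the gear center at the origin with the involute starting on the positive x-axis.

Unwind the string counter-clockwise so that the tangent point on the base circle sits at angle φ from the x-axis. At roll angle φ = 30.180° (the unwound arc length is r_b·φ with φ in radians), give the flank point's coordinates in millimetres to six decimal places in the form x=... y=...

x=86.983021 y=3.649339

pitch radius r_p = m·N/2 = 2.493·67/2 = 83.515500
base radius r_b = r_p·cos α = 83.515500·cos 22.734° = 77.027091
roll angle φ = 30.180° = 0.52674037 rad
x = r_b·(cos φ + φ·sin φ) = 77.027091·(0.86445034 + 0.52674037·0.50271823) = 86.983021
y = r_b·(sin φ − φ·cos φ) = 77.027091·(0.50271823 − 0.52674037·0.86445034) = 3.649339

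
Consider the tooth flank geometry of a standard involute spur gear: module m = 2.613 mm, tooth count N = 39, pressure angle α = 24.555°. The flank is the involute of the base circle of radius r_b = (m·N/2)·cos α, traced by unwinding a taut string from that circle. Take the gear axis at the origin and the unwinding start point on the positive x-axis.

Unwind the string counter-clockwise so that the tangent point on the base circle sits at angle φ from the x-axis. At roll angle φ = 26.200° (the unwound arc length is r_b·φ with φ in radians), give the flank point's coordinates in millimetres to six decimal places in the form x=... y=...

x=50.940485 y=1.446482

pitch radius r_p = m·N/2 = 2.613·39/2 = 50.953500
base radius r_b = r_p·cos α = 50.953500·cos 24.555° = 46.345407
roll angle φ = 26.200° = 0.45727626 rad
x = r_b·(cos φ + φ·sin φ) = 46.345407·(0.89725837 + 0.45727626·0.44150585) = 50.940485
y = r_b·(sin φ − φ·cos φ) = 46.345407·(0.44150585 − 0.45727626·0.89725837) = 1.446482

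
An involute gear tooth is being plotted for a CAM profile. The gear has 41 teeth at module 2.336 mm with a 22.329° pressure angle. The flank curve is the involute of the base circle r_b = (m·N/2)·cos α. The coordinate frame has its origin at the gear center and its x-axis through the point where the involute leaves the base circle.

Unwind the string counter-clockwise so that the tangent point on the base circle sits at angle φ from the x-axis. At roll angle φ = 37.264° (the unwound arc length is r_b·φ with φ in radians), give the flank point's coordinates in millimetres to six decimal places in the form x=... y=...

pitch radius r_p = m·N/2 = 2.336·41/2 = 47.888000
base radius r_b = r_p·cos α = 47.888000·cos 22.329° = 44.297240
roll angle φ = 37.264° = 0.65037949 rad
x = r_b·(cos φ + φ·sin φ) = 44.297240·(0.79585408 + 0.65037949·0.60548847) = 52.698272
y = r_b·(sin φ − φ·cos φ) = 44.297240·(0.60548847 − 0.65037949·0.79585408) = 3.892899

x=52.698272 y=3.892899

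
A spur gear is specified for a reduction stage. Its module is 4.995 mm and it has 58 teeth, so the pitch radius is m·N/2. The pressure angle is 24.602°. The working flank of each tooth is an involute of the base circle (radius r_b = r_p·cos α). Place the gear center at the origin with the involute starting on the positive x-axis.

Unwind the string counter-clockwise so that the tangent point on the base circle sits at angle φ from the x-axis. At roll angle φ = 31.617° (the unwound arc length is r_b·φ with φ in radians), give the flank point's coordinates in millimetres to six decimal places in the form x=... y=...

x=150.256925 y=7.154734

pitch radius r_p = m·N/2 = 4.995·58/2 = 144.855000
base radius r_b = r_p·cos α = 144.855000·cos 24.602° = 131.705292
roll angle φ = 31.617° = 0.55182075 rad
x = r_b·(cos φ + φ·sin φ) = 131.705292·(0.85157143 + 0.55182075·0.52423860) = 150.256925
y = r_b·(sin φ − φ·cos φ) = 131.705292·(0.52423860 − 0.55182075·0.85157143) = 7.154734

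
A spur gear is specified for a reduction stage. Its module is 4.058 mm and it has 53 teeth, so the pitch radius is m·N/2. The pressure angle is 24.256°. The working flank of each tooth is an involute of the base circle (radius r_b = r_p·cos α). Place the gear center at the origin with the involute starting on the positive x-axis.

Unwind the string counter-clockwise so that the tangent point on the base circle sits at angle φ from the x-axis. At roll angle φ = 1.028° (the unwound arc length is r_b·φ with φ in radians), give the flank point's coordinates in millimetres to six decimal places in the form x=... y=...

x=98.059309 y=0.000189

pitch radius r_p = m·N/2 = 4.058·53/2 = 107.537000
base radius r_b = r_p·cos α = 107.537000·cos 24.256° = 98.043529
roll angle φ = 1.028° = 0.01794198 rad
x = r_b·(cos φ + φ·sin φ) = 98.043529·(0.99983905 + 0.01794198·0.01794102) = 98.059309
y = r_b·(sin φ − φ·cos φ) = 98.043529·(0.01794102 − 0.01794198·0.99983905) = 0.000189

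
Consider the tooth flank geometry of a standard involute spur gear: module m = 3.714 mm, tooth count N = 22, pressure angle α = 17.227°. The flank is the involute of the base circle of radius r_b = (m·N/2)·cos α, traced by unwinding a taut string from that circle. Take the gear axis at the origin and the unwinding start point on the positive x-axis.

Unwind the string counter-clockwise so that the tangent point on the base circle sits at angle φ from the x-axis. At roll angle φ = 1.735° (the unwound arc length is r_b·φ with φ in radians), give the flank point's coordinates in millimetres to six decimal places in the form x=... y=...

pitch radius r_p = m·N/2 = 3.714·22/2 = 40.854000
base radius r_b = r_p·cos α = 40.854000·cos 17.227° = 39.021245
roll angle φ = 1.735° = 0.03028146 rad
x = r_b·(cos φ + φ·sin φ) = 39.021245·(0.99954155 + 0.03028146·0.03027683) = 39.039131
y = r_b·(sin φ − φ·cos φ) = 39.021245·(0.03027683 − 0.03028146·0.99954155) = 0.000361

x=39.039131 y=0.000361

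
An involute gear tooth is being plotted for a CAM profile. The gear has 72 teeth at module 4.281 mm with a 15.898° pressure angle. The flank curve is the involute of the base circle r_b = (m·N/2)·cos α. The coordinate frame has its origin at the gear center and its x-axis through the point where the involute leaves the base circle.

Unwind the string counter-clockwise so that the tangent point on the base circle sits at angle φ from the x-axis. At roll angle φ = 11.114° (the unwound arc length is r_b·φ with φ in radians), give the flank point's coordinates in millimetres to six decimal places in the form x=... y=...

x=150.983555 y=0.359250

pitch radius r_p = m·N/2 = 4.281·72/2 = 154.116000
base radius r_b = r_p·cos α = 154.116000·cos 15.898° = 148.221197
roll angle φ = 11.114° = 0.19397589 rad
x = r_b·(cos φ + φ·sin φ) = 148.221197·(0.98124559 + 0.19397589·0.19276174) = 150.983555
y = r_b·(sin φ − φ·cos φ) = 148.221197·(0.19276174 − 0.19397589·0.98124559) = 0.359250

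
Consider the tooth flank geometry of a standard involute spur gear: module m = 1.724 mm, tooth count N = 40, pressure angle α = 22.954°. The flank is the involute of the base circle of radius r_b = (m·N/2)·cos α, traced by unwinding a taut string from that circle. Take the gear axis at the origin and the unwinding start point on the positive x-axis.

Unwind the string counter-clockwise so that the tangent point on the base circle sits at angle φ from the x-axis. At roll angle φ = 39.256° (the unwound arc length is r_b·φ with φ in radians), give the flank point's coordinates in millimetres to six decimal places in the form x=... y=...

pitch radius r_p = m·N/2 = 1.724·40/2 = 34.480000
base radius r_b = r_p·cos α = 34.480000·cos 22.954° = 31.749813
roll angle φ = 39.256° = 0.68514645 rad
x = r_b·(cos φ + φ·sin φ) = 31.749813·(0.77432638 + 0.68514645·0.63278642) = 38.349893
y = r_b·(sin φ − φ·cos φ) = 31.749813·(0.63278642 − 0.68514645·0.77432638) = 3.246718

x=38.349893 y=3.246718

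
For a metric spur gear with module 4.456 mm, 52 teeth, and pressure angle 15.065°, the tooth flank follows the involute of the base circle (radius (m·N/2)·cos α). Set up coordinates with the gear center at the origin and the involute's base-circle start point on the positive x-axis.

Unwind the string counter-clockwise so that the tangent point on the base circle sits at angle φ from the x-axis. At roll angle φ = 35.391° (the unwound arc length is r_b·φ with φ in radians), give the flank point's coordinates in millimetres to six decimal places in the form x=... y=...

x=131.223481 y=8.457810

pitch radius r_p = m·N/2 = 4.456·52/2 = 115.856000
base radius r_b = r_p·cos α = 115.856000·cos 15.065° = 111.874213
roll angle φ = 35.391° = 0.61768948 rad
x = r_b·(cos φ + φ·sin φ) = 111.874213·(0.81521878 + 0.61768948·0.57915313) = 131.223481
y = r_b·(sin φ − φ·cos φ) = 111.874213·(0.57915313 − 0.61768948·0.81521878) = 8.457810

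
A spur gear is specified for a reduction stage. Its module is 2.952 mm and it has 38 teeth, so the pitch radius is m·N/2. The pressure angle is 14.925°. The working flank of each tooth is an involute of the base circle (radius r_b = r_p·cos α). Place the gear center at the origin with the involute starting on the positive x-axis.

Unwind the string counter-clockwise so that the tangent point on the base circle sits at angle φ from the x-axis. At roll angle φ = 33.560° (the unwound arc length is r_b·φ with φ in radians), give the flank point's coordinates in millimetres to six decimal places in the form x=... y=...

pitch radius r_p = m·N/2 = 2.952·38/2 = 56.088000
base radius r_b = r_p·cos α = 56.088000·cos 14.925° = 54.195804
roll angle φ = 33.560° = 0.58573250 rad
x = r_b·(cos φ + φ·sin φ) = 54.195804·(0.83330738 + 0.58573250·0.55280993) = 62.710296
y = r_b·(sin φ − φ·cos φ) = 54.195804·(0.55280993 − 0.58573250·0.83330738) = 3.507266

x=62.710296 y=3.507266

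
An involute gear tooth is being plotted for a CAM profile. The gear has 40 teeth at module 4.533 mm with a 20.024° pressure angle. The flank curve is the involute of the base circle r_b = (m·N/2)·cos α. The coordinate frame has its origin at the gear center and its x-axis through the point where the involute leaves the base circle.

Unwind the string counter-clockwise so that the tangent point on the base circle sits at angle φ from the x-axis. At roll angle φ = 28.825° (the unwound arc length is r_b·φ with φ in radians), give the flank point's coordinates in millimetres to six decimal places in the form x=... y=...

pitch radius r_p = m·N/2 = 4.533·40/2 = 90.660000
base radius r_b = r_p·cos α = 90.660000·cos 20.024° = 85.179537
roll angle φ = 28.825° = 0.50309116 rad
x = r_b·(cos φ + φ·sin φ) = 85.179537·(0.87609639 + 0.50309116·0.48213599) = 95.286493
y = r_b·(sin φ − φ·cos φ) = 85.179537·(0.48213599 − 0.50309116·0.87609639) = 3.524699

x=95.286493 y=3.524699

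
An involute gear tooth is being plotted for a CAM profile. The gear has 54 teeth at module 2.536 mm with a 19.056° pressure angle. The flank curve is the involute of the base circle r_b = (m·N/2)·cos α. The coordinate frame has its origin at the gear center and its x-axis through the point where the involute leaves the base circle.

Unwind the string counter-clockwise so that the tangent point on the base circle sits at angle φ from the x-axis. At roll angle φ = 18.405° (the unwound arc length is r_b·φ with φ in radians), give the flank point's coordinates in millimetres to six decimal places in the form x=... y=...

x=67.973210 y=0.707729

pitch radius r_p = m·N/2 = 2.536·54/2 = 68.472000
base radius r_b = r_p·cos α = 68.472000·cos 19.056° = 64.719729
roll angle φ = 18.405° = 0.32122785 rad
x = r_b·(cos φ + φ·sin φ) = 64.719729·(0.94884846 + 0.32122785·0.31573184) = 67.973210
y = r_b·(sin φ − φ·cos φ) = 64.719729·(0.31573184 − 0.32122785·0.94884846) = 0.707729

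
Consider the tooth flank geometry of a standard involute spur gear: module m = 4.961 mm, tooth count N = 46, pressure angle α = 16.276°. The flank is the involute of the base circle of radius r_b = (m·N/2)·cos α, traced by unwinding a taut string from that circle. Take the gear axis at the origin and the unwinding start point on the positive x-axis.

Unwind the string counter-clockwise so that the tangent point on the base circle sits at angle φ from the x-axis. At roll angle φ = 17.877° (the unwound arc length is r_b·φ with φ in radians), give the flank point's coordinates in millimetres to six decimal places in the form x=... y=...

x=114.732486 y=1.098233

pitch radius r_p = m·N/2 = 4.961·46/2 = 114.103000
base radius r_b = r_p·cos α = 114.103000·cos 16.276° = 109.530068
roll angle φ = 17.877° = 0.31201251 rad
x = r_b·(cos φ + φ·sin φ) = 109.530068·(0.95171771 + 0.31201251·0.30697460) = 114.732486
y = r_b·(sin φ − φ·cos φ) = 109.530068·(0.30697460 − 0.31201251·0.95171771) = 1.098233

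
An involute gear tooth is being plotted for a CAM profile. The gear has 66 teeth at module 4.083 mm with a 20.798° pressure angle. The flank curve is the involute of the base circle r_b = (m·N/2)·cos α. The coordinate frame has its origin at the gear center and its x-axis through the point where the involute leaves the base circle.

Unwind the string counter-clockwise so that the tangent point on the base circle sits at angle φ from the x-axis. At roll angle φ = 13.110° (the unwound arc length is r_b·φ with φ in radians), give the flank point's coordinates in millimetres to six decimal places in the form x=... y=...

x=129.213425 y=0.500349

pitch radius r_p = m·N/2 = 4.083·66/2 = 134.739000
base radius r_b = r_p·cos α = 134.739000·cos 20.798° = 125.959147
roll angle φ = 13.110° = 0.22881266 rad
x = r_b·(cos φ + φ·sin φ) = 125.959147·(0.97393639 + 0.22881266·0.22682129) = 129.213425
y = r_b·(sin φ − φ·cos φ) = 125.959147·(0.22682129 − 0.22881266·0.97393639) = 0.500349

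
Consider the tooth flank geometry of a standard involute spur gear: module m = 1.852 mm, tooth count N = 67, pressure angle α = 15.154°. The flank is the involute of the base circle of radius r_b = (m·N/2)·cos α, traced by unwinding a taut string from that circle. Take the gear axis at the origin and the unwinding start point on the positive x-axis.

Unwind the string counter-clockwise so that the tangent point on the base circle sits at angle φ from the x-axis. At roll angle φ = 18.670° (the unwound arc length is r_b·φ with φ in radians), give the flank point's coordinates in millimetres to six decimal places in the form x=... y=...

x=62.979974 y=0.683346

pitch radius r_p = m·N/2 = 1.852·67/2 = 62.042000
base radius r_b = r_p·cos α = 62.042000·cos 15.154° = 59.884594
roll angle φ = 18.670° = 0.32585297 rad
x = r_b·(cos φ + φ·sin φ) = 59.884594·(0.94737802 + 0.32585297·0.32011699) = 62.979974
y = r_b·(sin φ − φ·cos φ) = 59.884594·(0.32011699 − 0.32585297·0.94737802) = 0.683346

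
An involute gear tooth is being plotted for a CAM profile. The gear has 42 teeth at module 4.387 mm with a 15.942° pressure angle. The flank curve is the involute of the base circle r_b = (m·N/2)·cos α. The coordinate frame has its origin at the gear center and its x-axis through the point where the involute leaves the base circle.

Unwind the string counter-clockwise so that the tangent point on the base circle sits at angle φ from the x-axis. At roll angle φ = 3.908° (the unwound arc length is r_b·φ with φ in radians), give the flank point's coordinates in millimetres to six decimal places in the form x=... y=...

x=88.789634 y=0.009365

pitch radius r_p = m·N/2 = 4.387·42/2 = 92.127000
base radius r_b = r_p·cos α = 92.127000·cos 15.942° = 88.583817
roll angle φ = 3.908° = 0.06820747 rad
x = r_b·(cos φ + φ·sin φ) = 88.583817·(0.99767477 + 0.06820747·0.06815459) = 88.789634
y = r_b·(sin φ − φ·cos φ) = 88.583817·(0.06815459 − 0.06820747·0.99767477) = 0.009365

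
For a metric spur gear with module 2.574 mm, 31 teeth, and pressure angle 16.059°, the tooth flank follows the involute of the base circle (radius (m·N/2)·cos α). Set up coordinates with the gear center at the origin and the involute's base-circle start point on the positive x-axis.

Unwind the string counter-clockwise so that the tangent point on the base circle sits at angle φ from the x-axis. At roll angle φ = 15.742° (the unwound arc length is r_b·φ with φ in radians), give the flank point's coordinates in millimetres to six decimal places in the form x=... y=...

pitch radius r_p = m·N/2 = 2.574·31/2 = 39.897000
base radius r_b = r_p·cos α = 39.897000·cos 16.059° = 38.340113
roll angle φ = 15.742° = 0.27474973 rad
x = r_b·(cos φ + φ·sin φ) = 38.340113·(0.96249313 + 0.27474973·0.27130606) = 39.760016
y = r_b·(sin φ − φ·cos φ) = 38.340113·(0.27130606 − 0.27474973·0.96249313) = 0.263064

x=39.760016 y=0.263064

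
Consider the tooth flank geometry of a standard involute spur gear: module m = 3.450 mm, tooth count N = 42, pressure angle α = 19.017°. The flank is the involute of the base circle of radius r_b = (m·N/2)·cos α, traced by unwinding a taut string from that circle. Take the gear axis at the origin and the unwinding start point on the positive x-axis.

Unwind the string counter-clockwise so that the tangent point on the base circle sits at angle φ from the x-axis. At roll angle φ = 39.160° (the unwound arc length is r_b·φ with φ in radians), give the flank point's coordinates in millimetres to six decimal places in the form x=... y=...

x=82.673723 y=6.954699

pitch radius r_p = m·N/2 = 3.450·42/2 = 72.450000
base radius r_b = r_p·cos α = 72.450000·cos 19.017° = 68.495819
roll angle φ = 39.160° = 0.68347094 rad
x = r_b·(cos φ + φ·sin φ) = 68.495819·(0.77538554 + 0.68347094·0.63148814) = 82.673723
y = r_b·(sin φ − φ·cos φ) = 68.495819·(0.63148814 − 0.68347094·0.77538554) = 6.954699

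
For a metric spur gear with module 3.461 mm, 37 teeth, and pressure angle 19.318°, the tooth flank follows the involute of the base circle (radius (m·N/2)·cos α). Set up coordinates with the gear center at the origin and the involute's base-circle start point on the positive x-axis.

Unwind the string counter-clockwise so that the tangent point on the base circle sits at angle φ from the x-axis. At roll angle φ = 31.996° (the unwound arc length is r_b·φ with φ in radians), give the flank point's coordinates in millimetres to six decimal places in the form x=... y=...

pitch radius r_p = m·N/2 = 3.461·37/2 = 64.028500
base radius r_b = r_p·cos α = 64.028500·cos 19.318° = 60.423508
roll angle φ = 31.996° = 0.55843555 rad
x = r_b·(cos φ + φ·sin φ) = 60.423508·(0.84808509 + 0.55843555·0.52986006) = 69.123150
y = r_b·(sin φ − φ·cos φ) = 60.423508·(0.52986006 − 0.55843555·0.84808509) = 3.399378

x=69.123150 y=3.399378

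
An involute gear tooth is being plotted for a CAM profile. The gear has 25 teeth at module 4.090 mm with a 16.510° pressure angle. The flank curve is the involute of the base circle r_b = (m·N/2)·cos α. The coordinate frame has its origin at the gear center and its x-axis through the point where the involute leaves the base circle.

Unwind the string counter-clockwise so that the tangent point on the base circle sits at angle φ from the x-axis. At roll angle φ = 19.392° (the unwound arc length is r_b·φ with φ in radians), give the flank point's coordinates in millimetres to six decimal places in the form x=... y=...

pitch radius r_p = m·N/2 = 4.090·25/2 = 51.125000
base radius r_b = r_p·cos α = 51.125000·cos 16.510° = 49.017124
roll angle φ = 19.392° = 0.33845425 rad
x = r_b·(cos φ + φ·sin φ) = 49.017124·(0.94326903 + 0.33845425·0.33202943) = 51.744721
y = r_b·(sin φ − φ·cos φ) = 49.017124·(0.33202943 − 0.33845425·0.94326903) = 0.626244

x=51.744721 y=0.626244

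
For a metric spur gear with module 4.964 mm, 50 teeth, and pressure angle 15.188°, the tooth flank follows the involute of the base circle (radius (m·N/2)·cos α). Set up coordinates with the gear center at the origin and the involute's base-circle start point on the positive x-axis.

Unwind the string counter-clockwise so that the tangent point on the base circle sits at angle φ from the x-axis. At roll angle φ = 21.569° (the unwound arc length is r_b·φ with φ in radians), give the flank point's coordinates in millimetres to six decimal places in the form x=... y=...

x=127.953314 y=2.099737

pitch radius r_p = m·N/2 = 4.964·50/2 = 124.100000
base radius r_b = r_p·cos α = 124.100000·cos 15.188° = 119.765359
roll angle φ = 21.569° = 0.37645007 rad
x = r_b·(cos φ + φ·sin φ) = 119.765359·(0.92997552 + 0.37645007·0.36762144) = 127.953314
y = r_b·(sin φ − φ·cos φ) = 119.765359·(0.36762144 − 0.37645007·0.92997552) = 2.099737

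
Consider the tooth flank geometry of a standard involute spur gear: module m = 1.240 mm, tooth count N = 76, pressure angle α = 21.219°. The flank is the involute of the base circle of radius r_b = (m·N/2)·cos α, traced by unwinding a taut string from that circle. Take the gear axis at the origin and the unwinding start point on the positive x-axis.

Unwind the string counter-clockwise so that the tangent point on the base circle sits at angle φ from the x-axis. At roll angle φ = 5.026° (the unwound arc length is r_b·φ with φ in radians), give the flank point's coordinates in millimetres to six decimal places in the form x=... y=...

x=44.094119 y=0.009876

pitch radius r_p = m·N/2 = 1.240·76/2 = 47.120000
base radius r_b = r_p·cos α = 47.120000·cos 21.219° = 43.925445
roll angle φ = 5.026° = 0.08772025 rad
x = r_b·(cos φ + φ·sin φ) = 43.925445·(0.99615505 + 0.08772025·0.08760779) = 44.094119
y = r_b·(sin φ − φ·cos φ) = 43.925445·(0.08760779 − 0.08772025·0.99615505) = 0.009876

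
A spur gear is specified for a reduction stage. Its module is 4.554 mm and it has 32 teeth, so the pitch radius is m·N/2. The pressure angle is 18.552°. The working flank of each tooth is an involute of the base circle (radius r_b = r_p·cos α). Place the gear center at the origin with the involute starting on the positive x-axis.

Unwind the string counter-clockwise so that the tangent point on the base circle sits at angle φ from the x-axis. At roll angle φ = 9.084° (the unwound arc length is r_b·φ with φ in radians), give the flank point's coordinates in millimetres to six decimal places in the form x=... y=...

x=69.940388 y=0.091535

pitch radius r_p = m·N/2 = 4.554·32/2 = 72.864000
base radius r_b = r_p·cos α = 72.864000·cos 18.552° = 69.077643
roll angle φ = 9.084° = 0.15854571 rad
x = r_b·(cos φ + φ·sin φ) = 69.077643·(0.98745793 + 0.15854571·0.15788232) = 69.940388
y = r_b·(sin φ − φ·cos φ) = 69.077643·(0.15788232 − 0.15854571·0.98745793) = 0.091535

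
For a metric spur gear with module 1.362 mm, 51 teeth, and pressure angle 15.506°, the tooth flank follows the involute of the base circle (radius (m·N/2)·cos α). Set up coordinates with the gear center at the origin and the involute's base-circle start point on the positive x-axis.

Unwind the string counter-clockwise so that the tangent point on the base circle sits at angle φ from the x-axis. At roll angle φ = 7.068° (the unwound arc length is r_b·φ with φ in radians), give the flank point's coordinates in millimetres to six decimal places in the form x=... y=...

x=33.720553 y=0.020910

pitch radius r_p = m·N/2 = 1.362·51/2 = 34.731000
base radius r_b = r_p·cos α = 34.731000·cos 15.506° = 33.466877
roll angle φ = 7.068° = 0.12335987 rad
x = r_b·(cos φ + φ·sin φ) = 33.466877·(0.99240082 + 0.12335987·0.12304723) = 33.720553
y = r_b·(sin φ − φ·cos φ) = 33.466877·(0.12304723 − 0.12335987·0.99240082) = 0.020910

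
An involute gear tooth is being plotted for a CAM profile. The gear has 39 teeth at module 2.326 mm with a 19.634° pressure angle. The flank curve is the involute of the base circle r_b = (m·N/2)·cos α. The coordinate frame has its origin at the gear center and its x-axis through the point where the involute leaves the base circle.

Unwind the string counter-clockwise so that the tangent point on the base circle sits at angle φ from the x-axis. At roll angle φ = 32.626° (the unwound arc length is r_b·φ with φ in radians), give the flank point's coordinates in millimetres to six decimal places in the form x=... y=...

pitch radius r_p = m·N/2 = 2.326·39/2 = 45.357000
base radius r_b = r_p·cos α = 45.357000·cos 19.634° = 42.719864
roll angle φ = 32.626° = 0.56943112 rad
x = r_b·(cos φ + φ·sin φ) = 42.719864·(0.84220782 + 0.56943112·0.53915302) = 49.094450
y = r_b·(sin φ − φ·cos φ) = 42.719864·(0.53915302 − 0.56943112·0.84220782) = 2.544979

x=49.094450 y=2.544979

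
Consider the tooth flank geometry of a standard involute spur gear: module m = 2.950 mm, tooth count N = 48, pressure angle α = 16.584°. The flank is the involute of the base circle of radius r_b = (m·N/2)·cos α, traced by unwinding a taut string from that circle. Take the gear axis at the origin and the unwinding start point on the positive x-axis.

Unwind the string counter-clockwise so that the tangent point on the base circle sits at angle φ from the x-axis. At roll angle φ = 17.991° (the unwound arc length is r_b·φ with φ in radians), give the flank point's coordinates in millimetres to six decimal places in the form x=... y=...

pitch radius r_p = m·N/2 = 2.950·48/2 = 70.800000
base radius r_b = r_p·cos α = 70.800000·cos 16.584° = 67.854884
roll angle φ = 17.991° = 0.31400219 rad
x = r_b·(cos φ + φ·sin φ) = 67.854884·(0.95110504 + 0.31400219·0.30886760) = 71.118035
y = r_b·(sin φ − φ·cos φ) = 67.854884·(0.30886760 − 0.31400219·0.95110504) = 0.693378

x=71.118035 y=0.693378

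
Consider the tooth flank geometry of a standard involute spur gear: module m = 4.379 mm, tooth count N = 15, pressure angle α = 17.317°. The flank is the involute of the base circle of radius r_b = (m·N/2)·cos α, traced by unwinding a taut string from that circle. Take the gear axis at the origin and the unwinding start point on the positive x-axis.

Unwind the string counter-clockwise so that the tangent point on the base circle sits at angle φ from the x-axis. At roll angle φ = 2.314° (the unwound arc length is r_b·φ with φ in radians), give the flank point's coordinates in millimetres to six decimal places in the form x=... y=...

x=31.379393 y=0.000688

pitch radius r_p = m·N/2 = 4.379·15/2 = 32.842500
base radius r_b = r_p·cos α = 32.842500·cos 17.317° = 31.353832
roll angle φ = 2.314° = 0.04038692 rad
x = r_b·(cos φ + φ·sin φ) = 31.353832·(0.99918456 + 0.04038692·0.04037594) = 31.379393
y = r_b·(sin φ − φ·cos φ) = 31.353832·(0.04037594 − 0.04038692·0.99918456) = 0.000688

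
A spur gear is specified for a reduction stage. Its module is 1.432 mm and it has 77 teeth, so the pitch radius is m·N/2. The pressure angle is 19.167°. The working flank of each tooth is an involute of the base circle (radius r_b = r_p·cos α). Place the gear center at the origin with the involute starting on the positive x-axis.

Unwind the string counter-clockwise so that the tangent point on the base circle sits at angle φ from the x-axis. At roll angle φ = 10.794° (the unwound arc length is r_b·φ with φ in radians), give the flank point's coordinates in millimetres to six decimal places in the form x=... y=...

x=52.991723 y=0.115652

pitch radius r_p = m·N/2 = 1.432·77/2 = 55.132000
base radius r_b = r_p·cos α = 55.132000·cos 19.167° = 52.075792
roll angle φ = 10.794° = 0.18839084 rad
x = r_b·(cos φ + φ·sin φ) = 52.075792·(0.98230687 + 0.18839084·0.18727845) = 52.991723
y = r_b·(sin φ − φ·cos φ) = 52.075792·(0.18727845 − 0.18839084·0.98230687) = 0.115652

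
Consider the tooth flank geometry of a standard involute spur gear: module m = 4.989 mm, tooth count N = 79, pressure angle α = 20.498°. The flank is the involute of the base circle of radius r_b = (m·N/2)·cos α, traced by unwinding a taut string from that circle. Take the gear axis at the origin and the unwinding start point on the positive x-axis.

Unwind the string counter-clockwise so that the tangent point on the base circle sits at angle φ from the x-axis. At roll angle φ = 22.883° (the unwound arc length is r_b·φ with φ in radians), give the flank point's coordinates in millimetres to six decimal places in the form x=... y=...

x=198.727898 y=3.857540

pitch radius r_p = m·N/2 = 4.989·79/2 = 197.065500
base radius r_b = r_p·cos α = 197.065500·cos 20.498° = 184.588182
roll angle φ = 22.883° = 0.39938369 rad
x = r_b·(cos φ + φ·sin φ) = 184.588182·(0.92130082 + 0.39938369·0.38885061) = 198.727898
y = r_b·(sin φ − φ·cos φ) = 184.588182·(0.38885061 − 0.39938369·0.92130082) = 3.857540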